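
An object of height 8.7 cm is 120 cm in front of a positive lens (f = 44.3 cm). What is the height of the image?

5.09 cm

1/d_i = 1/f − 1/d_o = 1/(44.30) − 1/(120) = 0.01424, so d_i = 70.22 cm.
m = −d_i/d_o = -0.5852.
|h_i| = |m|·h_o = 0.5852 × 8.7 = 5.09 cm. The image is real, inverted and reduced, on the far side of the lens.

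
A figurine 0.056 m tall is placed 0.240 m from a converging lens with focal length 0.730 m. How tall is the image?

0.0834 m

1/d_i = 1/f − 1/d_o = 1/(0.7300) − 1/(0.240) = -2.797, so d_i = -0.3576 m.
m = −d_i/d_o = +1.490.
|h_i| = |m|·h_o = 1.490 × 0.056 = 0.0834 m. The image is virtual, upright and enlarged, on the same side as the object.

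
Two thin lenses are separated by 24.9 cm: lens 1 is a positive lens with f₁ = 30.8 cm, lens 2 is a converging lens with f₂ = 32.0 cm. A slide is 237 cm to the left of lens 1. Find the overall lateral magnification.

m = -0.112

Lens 1: 1/d_i1 = 1/(30.8) − 1/(237) = 0.02825, so d_i1 = 35.40 cm; m₁ = −d_i1/d_o1 = -0.1494.
d_o2 = 24.9 − (35.40) = -10.50 cm (virtual object).
Lens 2: 1/d_i2 = 1/(32.0) − 1/(-10.50) = 0.1265, so d_i2 = 7.906 cm; m₂ = −d_i2/d_o2 = +0.7529.
m = m₁·m₂ = (-0.1494)(+0.7529) = -0.112.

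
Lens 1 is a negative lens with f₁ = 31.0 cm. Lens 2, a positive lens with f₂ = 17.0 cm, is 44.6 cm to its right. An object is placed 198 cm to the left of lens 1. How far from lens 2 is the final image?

Lens 1 is diverging, so f₁ = −31.0 cm.
Lens 1: 1/d_i1 = 1/f₁ − 1/d_o1 = 1/(-31.0) − 1/(198) = -0.03731, so d_i1 = -26.80 cm.
The intermediate image is 26.80 cm to the left of lens 1 (virtual), which is 44.6 − (-26.80) = 71.40 cm to the left of lens 2, so d_o2 = +71.40 cm.
Lens 2: 1/d_i2 = 1/f₂ − 1/d_o2 = 1/(17.0) − 1/(71.40) = 0.04482, so d_i2 = 22.3 cm.
The final image is real, 22.3 cm to the right of lens 2 (overall magnification ≈ -0.042).

22.3 cm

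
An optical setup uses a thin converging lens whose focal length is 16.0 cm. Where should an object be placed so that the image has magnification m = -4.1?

19.9 cm

m = −d_i/d_o ⇒ d_i = −m·d_o.
1/f = 1/d_o + 1/d_i = 1/d_o − 1/(m·d_o) = (1 − 1/m)/d_o, so d_o = f(1 − 1/m) = (16.00)(1 − 1/(-4.1)) = 19.9 cm.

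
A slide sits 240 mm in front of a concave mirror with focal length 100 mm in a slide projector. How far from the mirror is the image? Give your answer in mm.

171 mm

Mirror equation: 1/v = 1/f − 1/u = 1/(100.0) − 1/(240) = 0.01000 − 0.004167 = 0.005833, so v = 171 mm.
The image is real, inverted and reduced, in front of the mirror.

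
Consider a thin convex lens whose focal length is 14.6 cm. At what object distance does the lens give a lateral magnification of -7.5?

m = −d_i/d_o ⇒ d_i = −m·d_o.
1/f = 1/d_o + 1/d_i = 1/d_o − 1/(m·d_o) = (1 − 1/m)/d_o, so d_o = f(1 − 1/m) = (14.60)(1 − 1/(-7.5)) = 16.5 cm.

16.5 cm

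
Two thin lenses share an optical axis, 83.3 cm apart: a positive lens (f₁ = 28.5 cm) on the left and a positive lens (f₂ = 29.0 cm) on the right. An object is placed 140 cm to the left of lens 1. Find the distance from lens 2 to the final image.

Lens 1: 1/d_i1 = 1/f₁ − 1/d_o1 = 1/(28.5) − 1/(140) = 0.02794, so d_i1 = 35.78 cm.
The intermediate image is 35.78 cm to the right of lens 1, which is 83.3 − (35.78) = 47.52 cm to the left of lens 2, so d_o2 = +47.52 cm.
Lens 2: 1/d_i2 = 1/f₂ − 1/d_o2 = 1/(29.0) − 1/(47.52) = 0.01344, so d_i2 = 74.4 cm.
The final image is real, 74.4 cm to the right of lens 2 (overall magnification ≈ 0.40).

74.4 cm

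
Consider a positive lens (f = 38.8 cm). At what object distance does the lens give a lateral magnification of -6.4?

44.9 cm

m = −d_i/d_o ⇒ d_i = −m·d_o.
1/f = 1/d_o + 1/d_i = 1/d_o − 1/(m·d_o) = (1 − 1/m)/d_o, so d_o = f(1 − 1/m) = (38.80)(1 − 1/(-6.4)) = 44.9 cm.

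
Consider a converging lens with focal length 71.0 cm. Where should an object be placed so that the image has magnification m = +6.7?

m = −d_i/d_o ⇒ d_i = −m·d_o.
1/f = 1/d_o + 1/d_i = 1/d_o − 1/(m·d_o) = (1 − 1/m)/d_o, so d_o = f(1 − 1/m) = (71.00)(1 − 1/(+6.7)) = 60.4 cm.

60.4 cm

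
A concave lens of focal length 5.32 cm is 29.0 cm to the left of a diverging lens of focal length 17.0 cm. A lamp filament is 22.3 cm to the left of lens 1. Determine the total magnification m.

f₁ = −5.32 cm (diverging).
Lens 1: 1/d_i1 = 1/(-5.32) − 1/(22.3) = -0.2328, so d_i1 = -4.295 cm; m₁ = −d_i1/d_o1 = +0.1926.
d_o2 = 29.0 − (-4.295) = 33.30 cm.
f₂ = −17.0 cm (diverging).
Lens 2: 1/d_i2 = 1/(-17.0) − 1/(33.30) = -0.08885, so d_i2 = -11.25 cm; m₂ = −d_i2/d_o2 = +0.3380.
m = m₁·m₂ = (+0.1926)(+0.3380) = +0.0651.

m = +0.0651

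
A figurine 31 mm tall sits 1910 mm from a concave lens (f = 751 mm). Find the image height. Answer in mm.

8.75 mm

For a concave lens, f = -751 mm.
1/d_i = 1/f − 1/d_o = 1/(-751.0) − 1/(1910) = -0.001855, so d_i = -539.0 mm.
m = −d_i/d_o = +0.2822.
|h_i| = |m|·h_o = 0.2822 × 31 = 8.75 mm. The image is virtual, upright and reduced, on the same side as the object.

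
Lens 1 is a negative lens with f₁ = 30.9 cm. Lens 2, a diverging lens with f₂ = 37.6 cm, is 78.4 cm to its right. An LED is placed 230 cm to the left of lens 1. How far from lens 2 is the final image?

27.7 cm

Lens 1 is diverging, so f₁ = −30.9 cm.
Lens 1: 1/d_i1 = 1/f₁ − 1/d_o1 = 1/(-30.9) − 1/(230) = -0.03671, so d_i1 = -27.24 cm.
The intermediate image is 27.24 cm to the left of lens 1 (virtual), which is 78.4 − (-27.24) = 105.6 cm to the left of lens 2, so d_o2 = +105.6 cm.
Lens 2 is diverging, so f₂ = −37.6 cm.
Lens 2: 1/d_i2 = 1/f₂ − 1/d_o2 = 1/(-37.6) − 1/(105.6) = -0.03607, so d_i2 = -27.7 cm.
The final image is virtual, 27.7 cm to the left of lens 2 (overall magnification ≈ 0.031).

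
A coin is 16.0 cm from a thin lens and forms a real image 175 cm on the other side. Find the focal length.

f = 14.7 cm (converging)

Real image ⇒ d_i = +175 cm.
1/f = 1/d_o + 1/d_i = 1/(16.0) + 1/(175) = 0.06821, so f = 14.7 cm.
Since f is positive, the thin lens is converging.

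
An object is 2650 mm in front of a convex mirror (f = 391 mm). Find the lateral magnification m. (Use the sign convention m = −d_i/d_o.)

m = +0.129

For a convex mirror, f = -391 mm.
1/d_i = 1/f − 1/d_o = 1/(-391.0) − 1/(2650) = -0.002935, so d_i = -340.7 mm.
m = −d_i/d_o = −(-340.7)/(2650) = +0.129.
The image is virtual, upright and reduced, behind the mirror.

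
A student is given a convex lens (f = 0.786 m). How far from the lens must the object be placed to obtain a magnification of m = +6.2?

m = −d_i/d_o ⇒ d_i = −m·d_o.
1/f = 1/d_o + 1/d_i = 1/d_o − 1/(m·d_o) = (1 − 1/m)/d_o, so d_o = f(1 − 1/m) = (0.7860)(1 − 1/(+6.2)) = 0.659 m.

0.659 m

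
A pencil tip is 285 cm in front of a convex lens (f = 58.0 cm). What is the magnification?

m = -0.256

1/d_i = 1/f − 1/d_o = 1/(58.00) − 1/(285) = 0.01373, so d_i = 72.82 cm.
m = −d_i/d_o = −(72.82)/(285) = -0.256.
The image is real, inverted and reduced, on the far side of the lens.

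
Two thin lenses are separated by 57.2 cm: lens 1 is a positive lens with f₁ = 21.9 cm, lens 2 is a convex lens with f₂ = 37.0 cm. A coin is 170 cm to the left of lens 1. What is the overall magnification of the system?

m = -1.11

Lens 1: 1/d_i1 = 1/(21.9) − 1/(170) = 0.03978, so d_i1 = 25.14 cm; m₁ = −d_i1/d_o1 = -0.1479.
d_o2 = 57.2 − (25.14) = 32.06 cm.
Lens 2: 1/d_i2 = 1/(37.0) − 1/(32.06) = -0.004164, so d_i2 = -240.1 cm; m₂ = −d_i2/d_o2 = +7.490.
m = m₁·m₂ = (-0.1479)(+7.490) = -1.11.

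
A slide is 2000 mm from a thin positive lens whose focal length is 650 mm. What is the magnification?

1/d_i = 1/f − 1/d_o = 1/(650.0) − 1/(2000) = 0.001038, so d_i = 963.0 mm.
m = −d_i/d_o = −(963.0)/(2000) = -0.481.
The image is real, inverted and reduced, on the far side of the lens.

m = -0.481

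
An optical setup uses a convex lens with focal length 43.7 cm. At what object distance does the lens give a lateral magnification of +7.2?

37.6 cm

m = −d_i/d_o ⇒ d_i = −m·d_o.
1/f = 1/d_o + 1/d_i = 1/d_o − 1/(m·d_o) = (1 − 1/m)/d_o, so d_o = f(1 − 1/m) = (43.70)(1 − 1/(+7.2)) = 37.6 cm.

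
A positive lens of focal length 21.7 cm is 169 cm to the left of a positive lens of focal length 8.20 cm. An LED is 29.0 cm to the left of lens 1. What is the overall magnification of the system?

Lens 1: 1/d_i1 = 1/(21.7) − 1/(29.0) = 0.01160, so d_i1 = 86.21 cm; m₁ = −d_i1/d_o1 = -2.973.
d_o2 = 169 − (86.21) = 82.79 cm.
Lens 2: 1/d_i2 = 1/(8.20) − 1/(82.79) = 0.1099, so d_i2 = 9.101 cm; m₂ = −d_i2/d_o2 = -0.1099.
m = m₁·m₂ = (-2.973)(-0.1099) = +0.327.

m = +0.327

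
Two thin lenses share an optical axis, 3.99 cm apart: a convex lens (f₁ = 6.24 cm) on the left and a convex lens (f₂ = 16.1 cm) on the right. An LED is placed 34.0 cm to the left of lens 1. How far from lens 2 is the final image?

Lens 1: 1/d_i1 = 1/f₁ − 1/d_o1 = 1/(6.24) − 1/(34.0) = 0.1308, so d_i1 = 7.643 cm.
The intermediate image is 7.643 cm to the right of lens 1, which lies 3.653 cm to the right of lens 2 — a virtual object — so d_o2 = −3.653 cm.
Lens 2: 1/d_i2 = 1/f₂ − 1/d_o2 = 1/(16.1) − 1/(-3.653) = 0.3359, so d_i2 = 2.98 cm.
The final image is real, 2.98 cm to the right of lens 2 (overall magnification ≈ -0.18).

2.98 cm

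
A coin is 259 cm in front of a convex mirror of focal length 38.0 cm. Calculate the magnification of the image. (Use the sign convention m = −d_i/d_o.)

m = +0.128

For a convex mirror, f = -38.0 cm.
1/d_i = 1/f − 1/d_o = 1/(-38.00) − 1/(259) = -0.03018, so d_i = -33.14 cm.
m = −d_i/d_o = −(-33.14)/(259) = +0.128.
The image is virtual, upright and reduced, behind the mirror.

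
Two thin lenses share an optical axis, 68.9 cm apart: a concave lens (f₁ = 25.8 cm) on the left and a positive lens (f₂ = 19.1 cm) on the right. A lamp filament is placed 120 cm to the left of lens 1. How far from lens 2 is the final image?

24.2 cm

Lens 1 is diverging, so f₁ = −25.8 cm.
Lens 1: 1/d_i1 = 1/f₁ − 1/d_o1 = 1/(-25.8) − 1/(120) = -0.04709, so d_i1 = -21.23 cm.
The intermediate image is 21.23 cm to the left of lens 1 (virtual), which is 68.9 − (-21.23) = 90.13 cm to the left of lens 2, so d_o2 = +90.13 cm.
Lens 2: 1/d_i2 = 1/f₂ − 1/d_o2 = 1/(19.1) − 1/(90.13) = 0.04126, so d_i2 = 24.2 cm.
The final image is real, 24.2 cm to the right of lens 2 (overall magnification ≈ -0.048).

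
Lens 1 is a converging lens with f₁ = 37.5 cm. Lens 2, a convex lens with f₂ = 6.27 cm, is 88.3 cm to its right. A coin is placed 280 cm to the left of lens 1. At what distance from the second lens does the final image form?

Lens 1: 1/d_i1 = 1/f₁ − 1/d_o1 = 1/(37.5) − 1/(280) = 0.02310, so d_i1 = 43.30 cm.
The intermediate image is 43.30 cm to the right of lens 1, which is 88.3 − (43.30) = 45.00 cm to the left of lens 2, so d_o2 = +45.00 cm.
Lens 2: 1/d_i2 = 1/f₂ − 1/d_o2 = 1/(6.27) − 1/(45.00) = 0.1373, so d_i2 = 7.29 cm.
The final image is real, 7.29 cm to the right of lens 2 (overall magnification ≈ 0.025).

7.29 cm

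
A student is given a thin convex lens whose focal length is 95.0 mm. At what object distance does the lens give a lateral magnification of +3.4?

m = −d_i/d_o ⇒ d_i = −m·d_o.
1/f = 1/d_o + 1/d_i = 1/d_o − 1/(m·d_o) = (1 − 1/m)/d_o, so d_o = f(1 − 1/m) = (95.00)(1 − 1/(+3.4)) = 67.1 mm.

67.1 mm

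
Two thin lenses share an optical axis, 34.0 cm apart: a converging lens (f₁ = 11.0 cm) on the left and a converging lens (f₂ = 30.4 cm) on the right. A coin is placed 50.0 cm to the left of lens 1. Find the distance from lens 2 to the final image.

Lens 1: 1/d_i1 = 1/f₁ − 1/d_o1 = 1/(11.0) − 1/(50.0) = 0.07091, so d_i1 = 14.10 cm.
The intermediate image is 14.10 cm to the right of lens 1, which is 34.0 − (14.10) = 19.90 cm to the left of lens 2, so d_o2 = +19.90 cm.
Lens 2: 1/d_i2 = 1/f₂ − 1/d_o2 = 1/(30.4) − 1/(19.90) = -0.01736, so d_i2 = -57.6 cm.
The final image is virtual, 57.6 cm to the left of lens 2 (overall magnification ≈ -0.82).

57.6 cm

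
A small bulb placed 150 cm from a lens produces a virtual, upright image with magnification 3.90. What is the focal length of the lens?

f = 202 cm (converging)

m = −d_i/d_o ⇒ d_i = −m·d_o = −(+3.90)·(150) = -585.0 cm.
1/f = 1/d_o + 1/d_i = 1/(150) + 1/(-585.0) = 0.004957, so f = 202 cm.
Since f is positive, the lens is converging.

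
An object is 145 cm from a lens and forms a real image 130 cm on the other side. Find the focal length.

Real image ⇒ d_i = +130 cm.
1/f = 1/d_o + 1/d_i = 1/(145) + 1/(130) = 0.01459, so f = 68.5 cm.
Since f is positive, the lens is converging.

f = 68.5 cm (converging)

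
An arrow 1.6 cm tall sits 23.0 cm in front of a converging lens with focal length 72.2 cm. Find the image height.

1/d_i = 1/f − 1/d_o = 1/(72.20) − 1/(23.0) = -0.02963, so d_i = -33.75 cm.
m = −d_i/d_o = +1.467.
|h_i| = |m|·h_o = 1.467 × 1.6 = 2.35 cm. The image is virtual, upright and enlarged, on the same side as the object.

2.35 cm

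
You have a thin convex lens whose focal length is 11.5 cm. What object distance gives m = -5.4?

m = −d_i/d_o ⇒ d_i = −m·d_o.
1/f = 1/d_o + 1/d_i = 1/d_o − 1/(m·d_o) = (1 − 1/m)/d_o, so d_o = f(1 − 1/m) = (11.50)(1 − 1/(-5.4)) = 13.6 cm.

13.6 cm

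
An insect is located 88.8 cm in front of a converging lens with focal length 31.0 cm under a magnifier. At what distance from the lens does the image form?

47.6 cm

Lens equation: 1/v = 1/f − 1/u = 1/(31.00) − 1/(88.8) = 0.03226 − 0.01126 = 0.02100, so v = 47.6 cm.
The image is real, inverted and reduced, on the far side of the lens.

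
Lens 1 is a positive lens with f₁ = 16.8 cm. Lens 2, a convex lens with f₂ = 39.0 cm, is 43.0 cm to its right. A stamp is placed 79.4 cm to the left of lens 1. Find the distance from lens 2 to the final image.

Lens 1: 1/d_i1 = 1/f₁ − 1/d_o1 = 1/(16.8) − 1/(79.4) = 0.04693, so d_i1 = 21.31 cm.
The intermediate image is 21.31 cm to the right of lens 1, which is 43.0 − (21.31) = 21.69 cm to the left of lens 2, so d_o2 = +21.69 cm.
Lens 2: 1/d_i2 = 1/f₂ − 1/d_o2 = 1/(39.0) − 1/(21.69) = -0.02046, so d_i2 = -48.9 cm.
The final image is virtual, 48.9 cm to the left of lens 2 (overall magnification ≈ -0.60).

48.9 cm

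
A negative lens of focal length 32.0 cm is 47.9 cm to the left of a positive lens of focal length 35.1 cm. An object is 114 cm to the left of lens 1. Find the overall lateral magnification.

f₁ = −32.0 cm (diverging).
Lens 1: 1/d_i1 = 1/(-32.0) − 1/(114) = -0.04002, so d_i1 = -24.99 cm; m₁ = −d_i1/d_o1 = +0.2192.
d_o2 = 47.9 − (-24.99) = 72.89 cm.
Lens 2: 1/d_i2 = 1/(35.1) − 1/(72.89) = 0.01477, so d_i2 = 67.70 cm; m₂ = −d_i2/d_o2 = -0.9288.
m = m₁·m₂ = (+0.2192)(-0.9288) = -0.204.

m = -0.204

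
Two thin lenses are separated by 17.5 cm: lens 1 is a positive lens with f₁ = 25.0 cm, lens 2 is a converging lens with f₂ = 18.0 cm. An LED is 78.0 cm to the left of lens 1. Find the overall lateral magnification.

Lens 1: 1/d_i1 = 1/(25.0) − 1/(78.0) = 0.02718, so d_i1 = 36.79 cm; m₁ = −d_i1/d_o1 = -0.4717.
d_o2 = 17.5 − (36.79) = -19.29 cm (virtual object).
Lens 2: 1/d_i2 = 1/(18.0) − 1/(-19.29) = 0.1074, so d_i2 = 9.311 cm; m₂ = −d_i2/d_o2 = +0.4827.
m = m₁·m₂ = (-0.4717)(+0.4827) = -0.228.

m = -0.228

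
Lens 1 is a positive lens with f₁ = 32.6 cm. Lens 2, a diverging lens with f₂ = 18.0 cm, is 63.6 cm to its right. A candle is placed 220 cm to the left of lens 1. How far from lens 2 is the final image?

10.5 cm

Lens 1: 1/d_i1 = 1/f₁ − 1/d_o1 = 1/(32.6) − 1/(220) = 0.02613, so d_i1 = 38.27 cm.
The intermediate image is 38.27 cm to the right of lens 1, which is 63.6 − (38.27) = 25.33 cm to the left of lens 2, so d_o2 = +25.33 cm.
Lens 2 is diverging, so f₂ = −18.0 cm.
Lens 2: 1/d_i2 = 1/f₂ − 1/d_o2 = 1/(-18.0) − 1/(25.33) = -0.09503, so d_i2 = -10.5 cm.
The final image is virtual, 10.5 cm to the left of lens 2 (overall magnification ≈ -0.072).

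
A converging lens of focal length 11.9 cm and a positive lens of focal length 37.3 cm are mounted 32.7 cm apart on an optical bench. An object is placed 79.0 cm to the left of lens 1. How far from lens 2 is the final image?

Lens 1: 1/d_i1 = 1/f₁ − 1/d_o1 = 1/(11.9) − 1/(79.0) = 0.07138, so d_i1 = 14.01 cm.
The intermediate image is 14.01 cm to the right of lens 1, which is 32.7 − (14.01) = 18.69 cm to the left of lens 2, so d_o2 = +18.69 cm.
Lens 2: 1/d_i2 = 1/f₂ − 1/d_o2 = 1/(37.3) − 1/(18.69) = -0.02669, so d_i2 = -37.5 cm.
The final image is virtual, 37.5 cm to the left of lens 2 (overall magnification ≈ -0.36).

37.5 cm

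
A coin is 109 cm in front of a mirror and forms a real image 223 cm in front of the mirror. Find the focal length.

Real image ⇒ d_i = +223 cm.
1/f = 1/d_o + 1/d_i = 1/(109) + 1/(223) = 0.01366, so f = 73.2 cm.
Since f is positive, the mirror is concave.

f = 73.2 cm (concave)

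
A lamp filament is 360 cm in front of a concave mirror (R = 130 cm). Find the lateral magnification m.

m = -0.220

f = R/2 = 130/2 = 65.00 cm.
1/d_i = 1/f − 1/d_o = 1/(65.00) − 1/(360) = 0.01261, so d_i = 79.32 cm.
m = −d_i/d_o = −(79.32)/(360) = -0.220.
The image is real, inverted and reduced, in front of the mirror.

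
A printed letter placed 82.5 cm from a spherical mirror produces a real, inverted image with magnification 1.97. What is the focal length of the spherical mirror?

f = 54.7 cm (concave)

m = −d_i/d_o ⇒ d_i = −m·d_o = −(-1.97)·(82.5) = 162.5 cm.
1/f = 1/d_o + 1/d_i = 1/(82.5) + 1/(162.5) = 0.01828, so f = 54.7 cm.
Since f is positive, the spherical mirror is concave.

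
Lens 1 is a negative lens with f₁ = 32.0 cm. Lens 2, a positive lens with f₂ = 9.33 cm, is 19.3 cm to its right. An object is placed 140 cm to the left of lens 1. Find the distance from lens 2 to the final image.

Lens 1 is diverging, so f₁ = −32.0 cm.
Lens 1: 1/d_i1 = 1/f₁ − 1/d_o1 = 1/(-32.0) − 1/(140) = -0.03839, so d_i1 = -26.05 cm.
The intermediate image is 26.05 cm to the left of lens 1 (virtual), which is 19.3 − (-26.05) = 45.35 cm to the left of lens 2, so d_o2 = +45.35 cm.
Lens 2: 1/d_i2 = 1/f₂ − 1/d_o2 = 1/(9.33) − 1/(45.35) = 0.08513, so d_i2 = 11.7 cm.
The final image is real, 11.7 cm to the right of lens 2 (overall magnification ≈ -0.048).

11.7 cm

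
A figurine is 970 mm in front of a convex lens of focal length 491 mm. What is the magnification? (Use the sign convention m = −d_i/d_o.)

m = -1.03

1/d_i = 1/f − 1/d_o = 1/(491.0) − 1/(970) = 0.001006, so d_i = 994.3 mm.
m = −d_i/d_o = −(994.3)/(970) = -1.03.
The image is real, inverted and enlarged, on the far side of the lens.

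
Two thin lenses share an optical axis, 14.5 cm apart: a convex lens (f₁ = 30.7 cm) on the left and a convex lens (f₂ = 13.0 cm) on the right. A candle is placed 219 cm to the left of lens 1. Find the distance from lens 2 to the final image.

Lens 1: 1/d_i1 = 1/f₁ − 1/d_o1 = 1/(30.7) − 1/(219) = 0.02801, so d_i1 = 35.71 cm.
The intermediate image is 35.71 cm to the right of lens 1, which lies 21.21 cm to the right of lens 2 — a virtual object — so d_o2 = −21.21 cm.
Lens 2: 1/d_i2 = 1/f₂ − 1/d_o2 = 1/(13.0) − 1/(-21.21) = 0.1241, so d_i2 = 8.06 cm.
The final image is real, 8.06 cm to the right of lens 2 (overall magnification ≈ -0.062).

8.06 cm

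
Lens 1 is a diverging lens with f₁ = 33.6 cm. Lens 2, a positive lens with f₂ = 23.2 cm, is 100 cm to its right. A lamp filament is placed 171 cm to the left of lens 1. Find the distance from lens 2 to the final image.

Lens 1 is diverging, so f₁ = −33.6 cm.
Lens 1: 1/d_i1 = 1/f₁ − 1/d_o1 = 1/(-33.6) − 1/(171) = -0.03561, so d_i1 = -28.08 cm.
The intermediate image is 28.08 cm to the left of lens 1 (virtual), which is 100 − (-28.08) = 128.1 cm to the left of lens 2, so d_o2 = +128.1 cm.
Lens 2: 1/d_i2 = 1/f₂ − 1/d_o2 = 1/(23.2) − 1/(128.1) = 0.03530, so d_i2 = 28.3 cm.
The final image is real, 28.3 cm to the right of lens 2 (overall magnification ≈ -0.036).

28.3 cm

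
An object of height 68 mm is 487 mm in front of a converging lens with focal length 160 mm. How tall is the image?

33.3 mm

1/d_i = 1/f − 1/d_o = 1/(160.0) − 1/(487) = 0.004197, so d_i = 238.3 mm.
m = −d_i/d_o = -0.4893.
|h_i| = |m|·h_o = 0.4893 × 68 = 33.3 mm. The image is real, inverted and reduced, on the far side of the lens.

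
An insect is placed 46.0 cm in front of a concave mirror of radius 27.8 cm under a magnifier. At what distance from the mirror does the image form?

19.9 cm

f = R/2 = 27.8/2 = 13.90 cm.
Mirror equation: 1/v = 1/f − 1/u = 1/(13.90) − 1/(46.0) = 0.07194 − 0.02174 = 0.05020, so v = 19.9 cm.
The image is real, inverted and reduced, in front of the mirror.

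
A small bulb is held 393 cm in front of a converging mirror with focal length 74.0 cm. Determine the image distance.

91.2 cm

Mirror equation: 1/q = 1/f − 1/p = 1/(74.00) − 1/(393) = 0.01351 − 0.002545 = 0.01097, so q = 91.2 cm.
The image is real, inverted and reduced, in front of the mirror.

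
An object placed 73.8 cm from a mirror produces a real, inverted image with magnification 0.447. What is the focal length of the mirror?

f = 22.8 cm (concave)

m = −d_i/d_o ⇒ d_i = −m·d_o = −(-0.447)·(73.8) = 32.99 cm.
1/f = 1/d_o + 1/d_i = 1/(73.8) + 1/(32.99) = 0.04386, so f = 22.8 cm.
Since f is positive, the mirror is concave.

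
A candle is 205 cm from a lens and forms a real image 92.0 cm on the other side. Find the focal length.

Real image ⇒ d_i = +92.0 cm.
1/f = 1/d_o + 1/d_i = 1/(205) + 1/(92.0) = 0.01575, so f = 63.5 cm.
Since f is positive, the lens is converging.

f = 63.5 cm (converging)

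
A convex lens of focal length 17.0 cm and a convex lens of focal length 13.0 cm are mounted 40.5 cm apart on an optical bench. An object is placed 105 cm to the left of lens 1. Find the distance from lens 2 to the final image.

Lens 1: 1/d_i1 = 1/f₁ − 1/d_o1 = 1/(17.0) − 1/(105) = 0.04930, so d_i1 = 20.28 cm.
The intermediate image is 20.28 cm to the right of lens 1, which is 40.5 − (20.28) = 20.22 cm to the left of lens 2, so d_o2 = +20.22 cm.
Lens 2: 1/d_i2 = 1/f₂ − 1/d_o2 = 1/(13.0) − 1/(20.22) = 0.02747, so d_i2 = 36.4 cm.
The final image is real, 36.4 cm to the right of lens 2 (overall magnification ≈ 0.35).

36.4 cm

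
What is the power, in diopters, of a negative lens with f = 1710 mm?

P = -0.585 D

For a negative lens, f = −1710 mm.
f = -171 cm = -1.71 m.
P = 1/f = 1/(-1.71 m) = -0.585 D.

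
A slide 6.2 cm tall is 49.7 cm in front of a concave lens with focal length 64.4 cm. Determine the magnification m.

m = +0.564

For a concave lens, f = -64.4 cm.
1/d_i = 1/f − 1/d_o = 1/(-64.40) − 1/(49.7) = -0.03565, so d_i = -28.05 cm.
m = −d_i/d_o = −(-28.05)/(49.7) = +0.564.
The image is virtual, upright and reduced, on the same side as the object.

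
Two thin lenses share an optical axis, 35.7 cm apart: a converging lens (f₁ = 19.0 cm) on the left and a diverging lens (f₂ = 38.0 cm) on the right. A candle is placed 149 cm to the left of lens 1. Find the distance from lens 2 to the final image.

Lens 1: 1/d_i1 = 1/f₁ − 1/d_o1 = 1/(19.0) − 1/(149) = 0.04592, so d_i1 = 21.78 cm.
The intermediate image is 21.78 cm to the right of lens 1, which is 35.7 − (21.78) = 13.92 cm to the left of lens 2, so d_o2 = +13.92 cm.
Lens 2 is diverging, so f₂ = −38.0 cm.
Lens 2: 1/d_i2 = 1/f₂ − 1/d_o2 = 1/(-38.0) − 1/(13.92) = -0.09815, so d_i2 = -10.2 cm.
The final image is virtual, 10.2 cm to the left of lens 2 (overall magnification ≈ -0.11).

10.2 cm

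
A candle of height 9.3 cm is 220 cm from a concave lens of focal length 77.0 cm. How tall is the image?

For a concave lens, f = -77.0 cm.
1/d_i = 1/f − 1/d_o = 1/(-77.00) − 1/(220) = -0.01753, so d_i = -57.04 cm.
m = −d_i/d_o = +0.2593.
|h_i| = |m|·h_o = 0.2593 × 9.3 = 2.41 cm. The image is virtual, upright and reduced, on the same side as the object.

2.41 cm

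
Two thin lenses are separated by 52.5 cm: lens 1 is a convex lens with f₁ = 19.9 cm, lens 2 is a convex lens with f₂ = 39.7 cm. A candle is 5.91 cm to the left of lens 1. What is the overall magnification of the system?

m = -2.66

Lens 1: 1/d_i1 = 1/(19.9) − 1/(5.91) = -0.1190, so d_i1 = -8.407 cm; m₁ = −d_i1/d_o1 = +1.423.
d_o2 = 52.5 − (-8.407) = 60.91 cm.
Lens 2: 1/d_i2 = 1/(39.7) − 1/(60.91) = 0.008771, so d_i2 = 114.0 cm; m₂ = −d_i2/d_o2 = -1.872.
m = m₁·m₂ = (+1.423)(-1.872) = -2.66.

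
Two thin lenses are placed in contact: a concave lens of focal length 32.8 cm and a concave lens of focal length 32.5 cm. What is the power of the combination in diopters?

P = -6.13 D

P₁ = 1/f₁ = 1/(-0.328 m) = -3.049 D; P₂ = 1/f₂ = 1/(-0.325 m) = -3.077 D.
For thin lenses in contact, P = P₁ + P₂ = (-3.049) + (-3.077) = -6.13 D.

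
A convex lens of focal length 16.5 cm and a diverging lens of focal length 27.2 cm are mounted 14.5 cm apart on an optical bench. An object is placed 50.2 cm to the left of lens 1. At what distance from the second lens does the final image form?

16.0 cm

Lens 1: 1/d_i1 = 1/f₁ − 1/d_o1 = 1/(16.5) − 1/(50.2) = 0.04069, so d_i1 = 24.58 cm.
The intermediate image is 24.58 cm to the right of lens 1, which lies 10.08 cm to the right of lens 2 — a virtual object — so d_o2 = −10.08 cm.
Lens 2 is diverging, so f₂ = −27.2 cm.
Lens 2: 1/d_i2 = 1/f₂ − 1/d_o2 = 1/(-27.2) − 1/(-10.08) = 0.06244, so d_i2 = 16.0 cm.
The final image is real, 16.0 cm to the right of lens 2 (overall magnification ≈ -0.78).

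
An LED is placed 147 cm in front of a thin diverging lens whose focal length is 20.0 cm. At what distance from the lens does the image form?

17.6 cm

For a diverging lens, f = -20.0 cm.
Thin-lens equation: 1/v = 1/f − 1/u = 1/(-20.00) − 1/(147) = -0.05000 − 0.006803 = -0.05680, so v = -17.6 cm.
The image is virtual, upright and reduced, on the same side as the object.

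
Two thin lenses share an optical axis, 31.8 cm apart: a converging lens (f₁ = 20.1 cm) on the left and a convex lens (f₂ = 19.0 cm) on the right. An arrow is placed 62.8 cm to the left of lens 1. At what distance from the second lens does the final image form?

Lens 1: 1/d_i1 = 1/f₁ − 1/d_o1 = 1/(20.1) − 1/(62.8) = 0.03383, so d_i1 = 29.56 cm.
The intermediate image is 29.56 cm to the right of lens 1, which is 31.8 − (29.56) = 2.240 cm to the left of lens 2, so d_o2 = +2.240 cm.
Lens 2: 1/d_i2 = 1/f₂ − 1/d_o2 = 1/(19.0) − 1/(2.240) = -0.3938, so d_i2 = -2.54 cm.
The final image is virtual, 2.54 cm to the left of lens 2 (overall magnification ≈ -0.53).

2.54 cm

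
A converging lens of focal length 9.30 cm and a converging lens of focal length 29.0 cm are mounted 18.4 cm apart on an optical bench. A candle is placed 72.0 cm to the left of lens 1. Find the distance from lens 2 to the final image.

10.5 cm

Lens 1: 1/d_i1 = 1/f₁ − 1/d_o1 = 1/(9.30) − 1/(72.0) = 0.09364, so d_i1 = 10.68 cm.
The intermediate image is 10.68 cm to the right of lens 1, which is 18.4 − (10.68) = 7.720 cm to the left of lens 2, so d_o2 = +7.720 cm.
Lens 2: 1/d_i2 = 1/f₂ − 1/d_o2 = 1/(29.0) − 1/(7.720) = -0.09505, so d_i2 = -10.5 cm.
The final image is virtual, 10.5 cm to the left of lens 2 (overall magnification ≈ -0.20).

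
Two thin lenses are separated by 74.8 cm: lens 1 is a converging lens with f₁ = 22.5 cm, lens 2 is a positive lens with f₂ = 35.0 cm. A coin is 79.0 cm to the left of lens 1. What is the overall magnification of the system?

Lens 1: 1/d_i1 = 1/(22.5) − 1/(79.0) = 0.03179, so d_i1 = 31.46 cm; m₁ = −d_i1/d_o1 = -0.3982.
d_o2 = 74.8 − (31.46) = 43.34 cm.
Lens 2: 1/d_i2 = 1/(35.0) − 1/(43.34) = 0.005498, so d_i2 = 181.9 cm; m₂ = −d_i2/d_o2 = -4.197.
m = m₁·m₂ = (-0.3982)(-4.197) = +1.67.

m = +1.67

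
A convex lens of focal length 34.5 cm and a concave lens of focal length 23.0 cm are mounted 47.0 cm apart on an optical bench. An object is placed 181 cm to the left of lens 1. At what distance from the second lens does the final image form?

Lens 1: 1/d_i1 = 1/f₁ − 1/d_o1 = 1/(34.5) − 1/(181) = 0.02346, so d_i1 = 42.62 cm.
The intermediate image is 42.62 cm to the right of lens 1, which is 47.0 − (42.62) = 4.380 cm to the left of lens 2, so d_o2 = +4.380 cm.
Lens 2 is diverging, so f₂ = −23.0 cm.
Lens 2: 1/d_i2 = 1/f₂ − 1/d_o2 = 1/(-23.0) − 1/(4.380) = -0.2718, so d_i2 = -3.68 cm.
The final image is virtual, 3.68 cm to the left of lens 2 (overall magnification ≈ -0.20).

3.68 cm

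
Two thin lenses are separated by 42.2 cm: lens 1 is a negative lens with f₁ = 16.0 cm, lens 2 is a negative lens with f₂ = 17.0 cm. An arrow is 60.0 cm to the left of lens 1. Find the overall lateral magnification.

f₁ = −16.0 cm (diverging).
Lens 1: 1/d_i1 = 1/(-16.0) − 1/(60.0) = -0.07917, so d_i1 = -12.63 cm; m₁ = −d_i1/d_o1 = +0.2105.
d_o2 = 42.2 − (-12.63) = 54.83 cm.
f₂ = −17.0 cm (diverging).
Lens 2: 1/d_i2 = 1/(-17.0) − 1/(54.83) = -0.07706, so d_i2 = -12.98 cm; m₂ = −d_i2/d_o2 = +0.2367.
m = m₁·m₂ = (+0.2105)(+0.2367) = +0.0498.

m = +0.0498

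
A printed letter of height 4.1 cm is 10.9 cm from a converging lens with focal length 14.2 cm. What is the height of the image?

17.6 cm

1/d_i = 1/f − 1/d_o = 1/(14.20) − 1/(10.9) = -0.02132, so d_i = -46.90 cm.
m = −d_i/d_o = +4.303.
|h_i| = |m|·h_o = 4.303 × 4.1 = 17.6 cm. The image is virtual, upright and enlarged, on the same side as the object.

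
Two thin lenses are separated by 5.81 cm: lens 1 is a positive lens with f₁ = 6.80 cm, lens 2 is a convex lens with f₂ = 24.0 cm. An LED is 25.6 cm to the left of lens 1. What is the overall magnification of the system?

m = -0.316

Lens 1: 1/d_i1 = 1/(6.80) − 1/(25.6) = 0.1080, so d_i1 = 9.260 cm; m₁ = −d_i1/d_o1 = -0.3617.
d_o2 = 5.81 − (9.260) = -3.450 cm (virtual object).
Lens 2: 1/d_i2 = 1/(24.0) − 1/(-3.450) = 0.3315, so d_i2 = 3.016 cm; m₂ = −d_i2/d_o2 = +0.8743.
m = m₁·m₂ = (-0.3617)(+0.8743) = -0.316.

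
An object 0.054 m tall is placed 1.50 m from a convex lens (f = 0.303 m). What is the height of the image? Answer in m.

0.0137 m

1/d_i = 1/f − 1/d_o = 1/(0.3030) − 1/(1.50) = 2.634, so d_i = 0.3797 m.
m = −d_i/d_o = -0.2531.
|h_i| = |m|·h_o = 0.2531 × 0.054 = 0.0137 m. The image is real, inverted and reduced, on the far side of the lens.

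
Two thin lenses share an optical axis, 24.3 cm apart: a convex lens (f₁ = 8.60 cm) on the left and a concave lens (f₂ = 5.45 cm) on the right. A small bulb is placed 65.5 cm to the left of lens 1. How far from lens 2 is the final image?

3.95 cm

Lens 1: 1/d_i1 = 1/f₁ − 1/d_o1 = 1/(8.60) − 1/(65.5) = 0.1010, so d_i1 = 9.900 cm.
The intermediate image is 9.900 cm to the right of lens 1, which is 24.3 − (9.900) = 14.40 cm to the left of lens 2, so d_o2 = +14.40 cm.
Lens 2 is diverging, so f₂ = −5.45 cm.
Lens 2: 1/d_i2 = 1/f₂ − 1/d_o2 = 1/(-5.45) − 1/(14.40) = -0.2529, so d_i2 = -3.95 cm.
The final image is virtual, 3.95 cm to the left of lens 2 (overall magnification ≈ -0.041).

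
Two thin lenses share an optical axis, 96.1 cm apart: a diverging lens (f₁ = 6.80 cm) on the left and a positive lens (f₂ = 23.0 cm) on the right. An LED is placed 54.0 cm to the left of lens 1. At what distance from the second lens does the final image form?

Lens 1 is diverging, so f₁ = −6.80 cm.
Lens 1: 1/d_i1 = 1/f₁ − 1/d_o1 = 1/(-6.80) − 1/(54.0) = -0.1656, so d_i1 = -6.039 cm.
The intermediate image is 6.039 cm to the left of lens 1 (virtual), which is 96.1 − (-6.039) = 102.1 cm to the left of lens 2, so d_o2 = +102.1 cm.
Lens 2: 1/d_i2 = 1/f₂ − 1/d_o2 = 1/(23.0) − 1/(102.1) = 0.03368, so d_i2 = 29.7 cm.
The final image is real, 29.7 cm to the right of lens 2 (overall magnification ≈ -0.033).

29.7 cm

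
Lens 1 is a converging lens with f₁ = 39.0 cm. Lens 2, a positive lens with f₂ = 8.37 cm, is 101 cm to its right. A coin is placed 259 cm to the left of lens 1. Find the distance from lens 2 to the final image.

Lens 1: 1/d_i1 = 1/f₁ − 1/d_o1 = 1/(39.0) − 1/(259) = 0.02178, so d_i1 = 45.91 cm.
The intermediate image is 45.91 cm to the right of lens 1, which is 101 − (45.91) = 55.09 cm to the left of lens 2, so d_o2 = +55.09 cm.
Lens 2: 1/d_i2 = 1/f₂ − 1/d_o2 = 1/(8.37) − 1/(55.09) = 0.1013, so d_i2 = 9.87 cm.
The final image is real, 9.87 cm to the right of lens 2 (overall magnification ≈ 0.032).

9.87 cm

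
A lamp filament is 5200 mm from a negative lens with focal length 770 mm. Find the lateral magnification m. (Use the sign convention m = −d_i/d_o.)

m = +0.129

For a negative lens, f = -770 mm.
1/d_i = 1/f − 1/d_o = 1/(-770.0) − 1/(5200) = -0.001491, so d_i = -670.7 mm.
m = −d_i/d_o = −(-670.7)/(5200) = +0.129.
The image is virtual, upright and reduced, on the same side as the object.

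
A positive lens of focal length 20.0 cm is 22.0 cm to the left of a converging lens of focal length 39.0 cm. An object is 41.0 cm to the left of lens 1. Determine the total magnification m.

Lens 1: 1/d_i1 = 1/(20.0) − 1/(41.0) = 0.02561, so d_i1 = 39.05 cm; m₁ = −d_i1/d_o1 = -0.9524.
d_o2 = 22.0 − (39.05) = -17.05 cm (virtual object).
Lens 2: 1/d_i2 = 1/(39.0) − 1/(-17.05) = 0.08429, so d_i2 = 11.86 cm; m₂ = −d_i2/d_o2 = +0.6958.
m = m₁·m₂ = (-0.9524)(+0.6958) = -0.663.

m = -0.663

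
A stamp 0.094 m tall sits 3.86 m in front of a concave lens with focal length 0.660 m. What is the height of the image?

For a concave lens, f = -0.660 m.
1/d_i = 1/f − 1/d_o = 1/(-0.6600) − 1/(3.86) = -1.774, so d_i = -0.5636 m.
m = −d_i/d_o = +0.1460.
|h_i| = |m|·h_o = 0.1460 × 0.094 = 0.0137 m. The image is virtual, upright and reduced, on the same side as the object.

0.0137 m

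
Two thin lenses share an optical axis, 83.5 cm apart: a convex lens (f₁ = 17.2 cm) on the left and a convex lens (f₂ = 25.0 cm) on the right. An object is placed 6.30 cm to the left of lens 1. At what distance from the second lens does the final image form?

Lens 1: 1/d_i1 = 1/f₁ − 1/d_o1 = 1/(17.2) − 1/(6.30) = -0.1006, so d_i1 = -9.941 cm.
The intermediate image is 9.941 cm to the left of lens 1 (virtual), which is 83.5 − (-9.941) = 93.44 cm to the left of lens 2, so d_o2 = +93.44 cm.
Lens 2: 1/d_i2 = 1/f₂ − 1/d_o2 = 1/(25.0) − 1/(93.44) = 0.02930, so d_i2 = 34.1 cm.
The final image is real, 34.1 cm to the right of lens 2 (overall magnification ≈ -0.58).

34.1 cm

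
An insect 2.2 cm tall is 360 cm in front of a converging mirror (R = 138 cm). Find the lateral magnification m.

f = R/2 = 138/2 = 69.00 cm.
1/d_i = 1/f − 1/d_o = 1/(69.00) − 1/(360) = 0.01171, so d_i = 85.36 cm.
m = −d_i/d_o = −(85.36)/(360) = -0.237.
The image is real, inverted and reduced, in front of the mirror.

m = -0.237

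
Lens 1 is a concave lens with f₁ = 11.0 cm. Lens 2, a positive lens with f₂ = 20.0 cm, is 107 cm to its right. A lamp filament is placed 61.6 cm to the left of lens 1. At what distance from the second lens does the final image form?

24.2 cm

Lens 1 is diverging, so f₁ = −11.0 cm.
Lens 1: 1/d_i1 = 1/f₁ − 1/d_o1 = 1/(-11.0) − 1/(61.6) = -0.1071, so d_i1 = -9.333 cm.
The intermediate image is 9.333 cm to the left of lens 1 (virtual), which is 107 − (-9.333) = 116.3 cm to the left of lens 2, so d_o2 = +116.3 cm.
Lens 2: 1/d_i2 = 1/f₂ − 1/d_o2 = 1/(20.0) − 1/(116.3) = 0.04140, so d_i2 = 24.2 cm.
The final image is real, 24.2 cm to the right of lens 2 (overall magnification ≈ -0.031).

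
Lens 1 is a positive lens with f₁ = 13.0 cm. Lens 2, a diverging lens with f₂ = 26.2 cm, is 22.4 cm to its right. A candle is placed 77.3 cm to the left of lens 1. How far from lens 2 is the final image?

Lens 1: 1/d_i1 = 1/f₁ − 1/d_o1 = 1/(13.0) − 1/(77.3) = 0.06399, so d_i1 = 15.63 cm.
The intermediate image is 15.63 cm to the right of lens 1, which is 22.4 − (15.63) = 6.770 cm to the left of lens 2, so d_o2 = +6.770 cm.
Lens 2 is diverging, so f₂ = −26.2 cm.
Lens 2: 1/d_i2 = 1/f₂ − 1/d_o2 = 1/(-26.2) − 1/(6.770) = -0.1859, so d_i2 = -5.38 cm.
The final image is virtual, 5.38 cm to the left of lens 2 (overall magnification ≈ -0.16).

5.38 cm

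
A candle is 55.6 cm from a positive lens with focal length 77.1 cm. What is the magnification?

m = +3.59

1/d_i = 1/f − 1/d_o = 1/(77.10) − 1/(55.6) = -0.005015, so d_i = -199.4 cm.
m = −d_i/d_o = −(-199.4)/(55.6) = +3.59.
The image is virtual, upright and enlarged, on the same side as the object.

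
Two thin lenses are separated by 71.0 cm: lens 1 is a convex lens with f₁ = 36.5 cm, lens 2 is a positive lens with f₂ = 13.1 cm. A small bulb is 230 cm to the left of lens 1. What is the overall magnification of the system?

m = +0.170

Lens 1: 1/d_i1 = 1/(36.5) − 1/(230) = 0.02305, so d_i1 = 43.39 cm; m₁ = −d_i1/d_o1 = -0.1887.
d_o2 = 71.0 − (43.39) = 27.61 cm.
Lens 2: 1/d_i2 = 1/(13.1) − 1/(27.61) = 0.04012, so d_i2 = 24.93 cm; m₂ = −d_i2/d_o2 = -0.9028.
m = m₁·m₂ = (-0.1887)(-0.9028) = +0.170.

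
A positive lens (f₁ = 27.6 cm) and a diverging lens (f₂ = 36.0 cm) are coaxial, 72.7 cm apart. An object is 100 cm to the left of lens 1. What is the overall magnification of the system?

m = -0.194

Lens 1: 1/d_i1 = 1/(27.6) − 1/(100) = 0.02623, so d_i1 = 38.12 cm; m₁ = −d_i1/d_o1 = -0.3812.
d_o2 = 72.7 − (38.12) = 34.58 cm.
f₂ = −36.0 cm (diverging).
Lens 2: 1/d_i2 = 1/(-36.0) − 1/(34.58) = -0.05670, so d_i2 = -17.64 cm; m₂ = −d_i2/d_o2 = +0.5101.
m = m₁·m₂ = (-0.3812)(+0.5101) = -0.194.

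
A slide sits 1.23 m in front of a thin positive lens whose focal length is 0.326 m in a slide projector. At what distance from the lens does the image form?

0.444 m

Lens equation: 1/v = 1/f − 1/u = 1/(0.3260) − 1/(1.23) = 3.067 − 0.8130 = 2.254, so v = 0.444 m.
The image is real, inverted and reduced, on the far side of the lens.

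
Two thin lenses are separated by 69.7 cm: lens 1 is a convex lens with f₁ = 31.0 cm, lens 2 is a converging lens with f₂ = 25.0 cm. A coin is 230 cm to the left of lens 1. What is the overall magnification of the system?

m = +0.439

Lens 1: 1/d_i1 = 1/(31.0) − 1/(230) = 0.02791, so d_i1 = 35.83 cm; m₁ = −d_i1/d_o1 = -0.1558.
d_o2 = 69.7 − (35.83) = 33.87 cm.
Lens 2: 1/d_i2 = 1/(25.0) − 1/(33.87) = 0.01048, so d_i2 = 95.46 cm; m₂ = −d_i2/d_o2 = -2.818.
m = m₁·m₂ = (-0.1558)(-2.818) = +0.439.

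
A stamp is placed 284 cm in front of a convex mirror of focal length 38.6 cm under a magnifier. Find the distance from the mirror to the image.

For a convex mirror, f = -38.6 cm.
Mirror equation: 1/d_i = 1/f − 1/d_o = 1/(-38.60) − 1/(284) = -0.02591 − 0.003521 = -0.02943, so d_i = -34.0 cm.
The image is virtual, upright and reduced, behind the mirror.

34.0 cm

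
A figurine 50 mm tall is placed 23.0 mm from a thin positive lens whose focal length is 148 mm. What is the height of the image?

59.2 mm

1/d_i = 1/f − 1/d_o = 1/(148.0) − 1/(23.0) = -0.03672, so d_i = -27.23 mm.
m = −d_i/d_o = +1.184.
|h_i| = |m|·h_o = 1.184 × 50 = 59.2 mm. The image is virtual, upright and enlarged, on the same side as the object.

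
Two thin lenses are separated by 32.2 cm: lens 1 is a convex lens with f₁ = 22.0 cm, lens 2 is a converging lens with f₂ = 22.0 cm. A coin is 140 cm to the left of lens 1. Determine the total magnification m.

m = -0.258

Lens 1: 1/d_i1 = 1/(22.0) − 1/(140) = 0.03831, so d_i1 = 26.10 cm; m₁ = −d_i1/d_o1 = -0.1864.
d_o2 = 32.2 − (26.10) = 6.100 cm.
Lens 2: 1/d_i2 = 1/(22.0) − 1/(6.100) = -0.1185, so d_i2 = -8.440 cm; m₂ = −d_i2/d_o2 = +1.384.
m = m₁·m₂ = (-0.1864)(+1.384) = -0.258.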